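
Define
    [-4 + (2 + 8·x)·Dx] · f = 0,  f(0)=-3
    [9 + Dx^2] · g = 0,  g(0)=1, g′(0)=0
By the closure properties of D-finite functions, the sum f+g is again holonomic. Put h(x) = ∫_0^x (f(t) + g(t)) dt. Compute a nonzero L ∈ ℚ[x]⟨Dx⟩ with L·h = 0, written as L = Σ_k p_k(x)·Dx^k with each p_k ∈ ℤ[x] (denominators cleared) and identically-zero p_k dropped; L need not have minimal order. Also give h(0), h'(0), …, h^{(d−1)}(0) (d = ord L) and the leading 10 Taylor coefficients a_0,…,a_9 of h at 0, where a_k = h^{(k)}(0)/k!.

f: a_k = -3, -6, 6, -12, 30, -84, 252, -792, 2574, -8580, …
g: a_k = 1, 0, -9/2, 0, 27/8, 0, -81/80, 0, 729/4480, 0, …
Sum ⇒ L₀ = lclm(L_f,L_g) in ℚ(x)⟨Dx⟩.
h=∫h₀ ⇒ L = L₀·Dx.
L = (-378 - 1296·x - 2592·x^2)·Dx + (45 + 828·x + 3888·x^2 + 5184·x^3)·Dx^2 + (-42 - 144·x - 288·x^2)·Dx^3 + (5 + 92·x + 432·x^2 + 576·x^3)·Dx^4  (order 4).
h: a_k = 0, -2, -3, 1/2, -3, 267/40, -14, 20079/560, -99, 1281361/4480, …
ICs: h(0) = 0, h′(0) = -2, h′′(0) = -6, h′′′(0) = 3.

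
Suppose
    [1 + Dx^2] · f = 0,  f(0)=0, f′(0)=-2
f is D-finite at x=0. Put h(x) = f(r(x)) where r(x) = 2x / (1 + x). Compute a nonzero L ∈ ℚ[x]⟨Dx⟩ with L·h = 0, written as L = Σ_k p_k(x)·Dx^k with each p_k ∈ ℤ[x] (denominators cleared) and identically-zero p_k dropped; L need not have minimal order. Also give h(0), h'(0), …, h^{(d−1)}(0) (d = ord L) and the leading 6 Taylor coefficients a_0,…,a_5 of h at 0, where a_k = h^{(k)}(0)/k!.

L = 4 + (2 + 6·x + 6·x^2 + 2·x^3)·Dx + (1 + 4·x + 6·x^2 + 4·x^3 + x^4)·Dx^2  (order 2).
h: a_k = 0, -4, 4, -4/3, -4, 172/15, …
ICs: h(0) = 0, h′(0) = -4.

f: a_k = 0, -2, 0, 1/3, 0, -1/60, …
Change of var in L_f (x↦r) gives L₀.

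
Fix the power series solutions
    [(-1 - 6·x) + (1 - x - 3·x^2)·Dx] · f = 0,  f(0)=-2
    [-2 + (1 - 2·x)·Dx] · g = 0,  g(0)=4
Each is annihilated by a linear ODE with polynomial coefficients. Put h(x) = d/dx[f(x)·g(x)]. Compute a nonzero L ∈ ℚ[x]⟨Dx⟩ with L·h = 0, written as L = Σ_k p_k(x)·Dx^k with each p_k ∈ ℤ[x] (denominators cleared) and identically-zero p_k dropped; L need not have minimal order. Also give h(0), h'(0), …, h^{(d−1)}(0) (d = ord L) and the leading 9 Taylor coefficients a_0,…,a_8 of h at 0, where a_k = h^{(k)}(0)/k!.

f: a_k = -2, -2, -8, -14, -38, -80, -194, -434, -1016, …
g: a_k = 4, 8, 16, 32, 64, 128, 256, 512, 1024, …
L₀ := L_f ⊗_s L_g (sym. prod.), ord ≤ 1.
Differentiate: ansatz ord ≤ ord L₀ ⇒ L.
L = (20 - 18·x - 102·x^2 - 96·x^3 + 432·x^4) + (-3 + 7·x + 27·x^2 - 70·x^3 - 30·x^4 + 108·x^5)·Dx  (order 1).
h: a_k = -24, -160, -648, -2336, -7440, -22512, -64680, -180352, -489240, …
ICs: h(0) = -24.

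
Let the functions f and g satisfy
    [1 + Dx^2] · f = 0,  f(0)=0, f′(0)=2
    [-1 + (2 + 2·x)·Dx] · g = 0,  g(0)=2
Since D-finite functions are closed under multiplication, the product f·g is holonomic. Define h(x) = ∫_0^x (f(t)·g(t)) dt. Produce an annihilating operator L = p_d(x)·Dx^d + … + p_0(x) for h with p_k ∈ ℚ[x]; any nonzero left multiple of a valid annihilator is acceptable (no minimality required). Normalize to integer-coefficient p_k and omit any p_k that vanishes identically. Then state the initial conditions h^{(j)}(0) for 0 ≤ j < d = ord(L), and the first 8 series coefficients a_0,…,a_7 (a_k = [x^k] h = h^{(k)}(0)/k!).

L = (7 + 8·x + 4·x^2)·Dx + (-4 - 4·x)·Dx^2 + (4 + 8·x + 4·x^2)·Dx^3  (order 3).
h: a_k = 0, 0, 2, 2/3, -7/24, -1/60, -19/2880, 27/2240, …
ICs: h(0) = 0, h′(0) = 0, h′′(0) = 4.

f: a_k = 0, 2, 0, -1/3, 0, 1/60, 0, -1/2520, …
g: a_k = 2, 1, -1/4, 1/8, -5/64, 7/128, -21/512, 33/1024, …
h₀=f·g: eliminate ⇒ L₀, order ≤ 2·1.
h=∫h₀ ⇒ L = L₀·Dx.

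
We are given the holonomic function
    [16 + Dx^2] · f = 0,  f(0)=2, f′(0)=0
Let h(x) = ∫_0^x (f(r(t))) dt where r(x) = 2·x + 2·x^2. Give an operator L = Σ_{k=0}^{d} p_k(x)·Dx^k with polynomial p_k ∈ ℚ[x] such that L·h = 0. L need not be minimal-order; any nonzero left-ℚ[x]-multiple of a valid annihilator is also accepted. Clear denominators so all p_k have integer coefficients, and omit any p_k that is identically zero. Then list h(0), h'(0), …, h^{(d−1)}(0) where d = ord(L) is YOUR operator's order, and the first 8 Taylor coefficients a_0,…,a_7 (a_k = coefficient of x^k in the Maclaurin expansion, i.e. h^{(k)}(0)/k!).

L = (64 + 384·x + 768·x^2 + 512·x^3)·Dx - 2·Dx^2 + (1 + 2·x)·Dx^3  (order 3).
h: a_k = 0, 2, 0, -64/3, -32, 832/15, 2048/9, 59392/315, …
ICs: h(0) = 0, h′(0) = 2, h′′(0) = 0.

f: a_k = 2, 0, -16, 0, 64/3, 0, -512/45, 0, …
Change of var in L_f (x↦r) gives L₀.
h=∫h₀ ⇒ L = L₀·Dx.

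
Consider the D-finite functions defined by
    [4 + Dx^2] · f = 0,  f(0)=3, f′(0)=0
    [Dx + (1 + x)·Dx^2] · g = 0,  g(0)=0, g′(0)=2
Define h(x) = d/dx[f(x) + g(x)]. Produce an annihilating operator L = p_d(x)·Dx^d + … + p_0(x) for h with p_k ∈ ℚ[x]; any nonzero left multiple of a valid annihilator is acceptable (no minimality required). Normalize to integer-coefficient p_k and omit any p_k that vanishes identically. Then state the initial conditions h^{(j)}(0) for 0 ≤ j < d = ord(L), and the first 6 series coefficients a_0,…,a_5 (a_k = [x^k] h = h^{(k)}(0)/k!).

L = (20 + 16·x + 8·x^2) + (12 + 28·x + 24·x^2 + 8·x^3)·Dx + (5 + 4·x + 2·x^2)·Dx^2 + (3 + 7·x + 6·x^2 + 2·x^3)·Dx^3  (order 3).
h: a_k = 2, -14, 2, 6, 2, -18/5, …
ICs: h(0) = 2, h′(0) = -14, h′′(0) = 4.

f: a_k = 3, 0, -6, 0, 2, 0, …
g: a_k = 0, 2, -1, 2/3, -1/2, 2/5, …
L₀ := lclm(L_f,L_g); ord L₀ ≤ 2+2.
h=h₀': d/dx-closure on L₀ ⇒ L.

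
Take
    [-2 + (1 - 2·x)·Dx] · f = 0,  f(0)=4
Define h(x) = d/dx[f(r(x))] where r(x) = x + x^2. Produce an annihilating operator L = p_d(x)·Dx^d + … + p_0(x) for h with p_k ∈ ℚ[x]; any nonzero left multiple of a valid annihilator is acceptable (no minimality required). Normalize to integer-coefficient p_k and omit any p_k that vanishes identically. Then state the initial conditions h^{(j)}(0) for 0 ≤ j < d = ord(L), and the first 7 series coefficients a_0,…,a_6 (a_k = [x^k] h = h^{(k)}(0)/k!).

L = (6 + 12·x + 12·x^2) + (-1 + 6·x^2 + 4·x^3)·Dx  (order 1).
h: a_k = 8, 48, 192, 704, 2400, 7872, 25088, …
ICs: h(0) = 8.

f: a_k = 4, 8, 16, 32, 64, 128, 256, …
Change of var in L_f (x↦r) gives L₀.
Derive L from L₀ (diff closure).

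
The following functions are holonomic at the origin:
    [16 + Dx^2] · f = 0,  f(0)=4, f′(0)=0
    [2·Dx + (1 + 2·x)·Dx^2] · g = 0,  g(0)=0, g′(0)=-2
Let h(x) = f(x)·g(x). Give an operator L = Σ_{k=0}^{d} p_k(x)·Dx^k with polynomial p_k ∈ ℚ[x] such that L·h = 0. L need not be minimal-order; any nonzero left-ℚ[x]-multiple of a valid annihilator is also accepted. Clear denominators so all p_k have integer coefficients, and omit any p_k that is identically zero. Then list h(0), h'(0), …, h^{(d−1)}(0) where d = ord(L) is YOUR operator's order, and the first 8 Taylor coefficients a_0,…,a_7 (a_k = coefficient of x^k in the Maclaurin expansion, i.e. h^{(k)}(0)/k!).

f: a_k = 4, 0, -32, 0, 128/3, 0, -1024/45, 0, …
g: a_k = 0, -2, 2, -8/3, 4, -32/5, 32/3, -128/7, …
L₀ := L_f ⊗_s L_g (sym. prod.), ord ≤ 4.
L = (2688 + 27648·x + 93184·x^2 + 131072·x^3 + 65536·x^4) + (896 + 5888·x + 12288·x^2 + 8192·x^3)·Dx + (408 + 3712·x + 11904·x^2 + 16384·x^3 + 8192·x^4)·Dx^2 + (56 + 368·x + 768·x^2 + 512·x^3)·Dx^3 + (15 + 124·x + 380·x^2 + 512·x^3 + 256·x^4)·Dx^4  (order 4).
h: a_k = 0, -8, 8, 160/3, -48, -128/5, 0, 6656/105, …
ICs: h(0) = 0, h′(0) = -8, h′′(0) = 16, h′′′(0) = 320.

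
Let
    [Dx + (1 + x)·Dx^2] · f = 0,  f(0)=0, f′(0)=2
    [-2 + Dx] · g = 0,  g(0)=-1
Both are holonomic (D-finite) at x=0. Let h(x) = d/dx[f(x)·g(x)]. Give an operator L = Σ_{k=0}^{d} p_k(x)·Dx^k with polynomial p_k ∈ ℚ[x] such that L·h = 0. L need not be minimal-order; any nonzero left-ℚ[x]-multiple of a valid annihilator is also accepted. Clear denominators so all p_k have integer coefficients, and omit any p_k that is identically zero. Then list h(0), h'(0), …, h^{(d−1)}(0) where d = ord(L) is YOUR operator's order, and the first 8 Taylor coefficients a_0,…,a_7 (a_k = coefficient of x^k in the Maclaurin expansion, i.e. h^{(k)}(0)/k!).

L = (4 + 8·x + 8·x^2) + (-4 - 10·x - 8·x^2)·Dx + (1 + 3·x + 2·x^2)·Dx^2  (order 2).
h: a_k = -2, -6, -8, -6, -11/3, -4/3, -34/45, 2/45, …
ICs: h(0) = -2, h′(0) = -6.

f: a_k = 0, 2, -1, 2/3, -1/2, 2/5, -1/3, 2/7, …
g: a_k = -1, -2, -2, -4/3, -2/3, -4/15, -4/45, -8/315, …
Sym-product of L_f,L_g gives L₀ (≤ ord 2).
h₀' ⇒ L via d/dx closure of L₀.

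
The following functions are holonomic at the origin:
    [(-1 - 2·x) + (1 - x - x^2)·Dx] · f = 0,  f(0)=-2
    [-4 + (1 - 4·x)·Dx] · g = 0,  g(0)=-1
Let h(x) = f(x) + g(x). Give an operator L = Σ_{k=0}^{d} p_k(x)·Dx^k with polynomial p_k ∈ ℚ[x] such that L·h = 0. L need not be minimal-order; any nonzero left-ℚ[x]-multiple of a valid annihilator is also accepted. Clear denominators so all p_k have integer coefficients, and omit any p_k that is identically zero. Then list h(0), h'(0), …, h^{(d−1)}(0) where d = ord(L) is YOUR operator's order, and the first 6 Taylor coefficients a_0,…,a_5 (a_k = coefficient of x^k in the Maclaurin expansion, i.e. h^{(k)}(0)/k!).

L = (-16 - 72·x + 24·x^2 - 32·x^3) + (28 - 38·x - 54·x^2 + 16·x^3 - 64·x^4)·Dx + (-3 + 17·x - 23·x^2 + 14·x^3 - 4·x^4 - 16·x^5)·Dx^2  (order 2).
h: a_k = -3, -6, -20, -70, -266, -1040, …
ICs: h(0) = -3, h′(0) = -6.

f: a_k = -2, -2, -4, -6, -10, -16, …
g: a_k = -1, -4, -16, -64, -256, -1024, …
L₀ := lclm(L_f,L_g); ord L₀ ≤ 1+1.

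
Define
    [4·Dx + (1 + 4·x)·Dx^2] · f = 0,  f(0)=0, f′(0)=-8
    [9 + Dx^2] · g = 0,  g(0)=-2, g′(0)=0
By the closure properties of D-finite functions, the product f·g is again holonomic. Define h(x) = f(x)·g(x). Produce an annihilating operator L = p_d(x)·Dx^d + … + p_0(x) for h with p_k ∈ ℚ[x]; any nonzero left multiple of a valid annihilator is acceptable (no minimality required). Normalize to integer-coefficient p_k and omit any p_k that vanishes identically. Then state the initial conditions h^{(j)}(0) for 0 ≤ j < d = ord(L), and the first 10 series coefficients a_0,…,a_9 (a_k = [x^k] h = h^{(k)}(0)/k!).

f: a_k = 0, -8, 16, -128/3, 128, -2048/5, 4096/3, -32768/7, 16384, -524288/9, …
g: a_k = -2, 0, 9, 0, -27/4, 0, 81/40, 0, -729/2240, 0, …
Product ⇒ symmetric product L₀, ord ≤ 4.
L = (-2043 - 1296·x + 44064·x^2 + 186624·x^3 + 186624·x^4) + (72 + 5472·x + 31104·x^2 + 41472·x^3)·Dx + (-182 + 864·x + 12096·x^2 + 41472·x^3 + 41472·x^4)·Dx^2 + (8 + 608·x + 3456·x^2 + 4608·x^3)·Dx^3 + (5 + 112·x + 800·x^2 + 2304·x^3 + 2304·x^4)·Dx^4  (order 4).
h: a_k = 0, 16, -32, 40/3, -112, 2446/5, -5060/3, 208169/35, -106558/5, 194189089/2520, …
ICs: h(0) = 0, h′(0) = 16, h′′(0) = -64, h′′′(0) = 80.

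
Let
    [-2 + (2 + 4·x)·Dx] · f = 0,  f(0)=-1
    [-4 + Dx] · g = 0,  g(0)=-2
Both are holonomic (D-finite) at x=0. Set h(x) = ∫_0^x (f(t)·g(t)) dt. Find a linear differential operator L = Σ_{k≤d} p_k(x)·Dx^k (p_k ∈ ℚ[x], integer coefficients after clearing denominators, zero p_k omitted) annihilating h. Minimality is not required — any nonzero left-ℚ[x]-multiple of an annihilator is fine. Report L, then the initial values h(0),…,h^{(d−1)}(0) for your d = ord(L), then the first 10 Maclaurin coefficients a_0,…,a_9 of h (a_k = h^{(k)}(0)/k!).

f: a_k = -1, -1, 1/2, -1/2, 5/8, -7/8, 21/16, -33/16, 429/128, -715/128, …
g: a_k = -2, -8, -16, -64/3, -64/3, -256/15, -512/45, -2048/315, -1024/315, -4096/2835, …
L₀ := L_f ⊗_s L_g (sym. prod.), ord ≤ 1.
h=∫₀ˣh₀: take L = L₀·Dx.
L = (-5 - 8·x)·Dx + (1 + 2·x)·Dx^2  (order 2).
h: a_k = 0, 2, 5, 23/3, 103/12, 449/60, 1949/360, 1643/504, 36047/20160, 135617/181440, …
ICs: h(0) = 0, h′(0) = 2.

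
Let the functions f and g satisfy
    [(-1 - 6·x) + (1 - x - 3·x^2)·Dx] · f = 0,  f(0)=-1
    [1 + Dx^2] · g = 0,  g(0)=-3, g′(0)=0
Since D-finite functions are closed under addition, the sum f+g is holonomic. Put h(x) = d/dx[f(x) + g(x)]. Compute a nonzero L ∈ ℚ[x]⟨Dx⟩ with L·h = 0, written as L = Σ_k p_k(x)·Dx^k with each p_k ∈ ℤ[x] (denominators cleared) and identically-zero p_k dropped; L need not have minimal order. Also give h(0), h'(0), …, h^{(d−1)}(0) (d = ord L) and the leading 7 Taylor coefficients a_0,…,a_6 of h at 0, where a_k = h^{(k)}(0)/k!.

f: a_k = -1, -1, -4, -7, -19, -40, -97, …
g: a_k = -3, 0, 3/2, 0, -1/8, 0, 1/240, …
Weyl lclm of L_f,L_g ⇒ L₀ (ord ≤ 3).
h₀' ⇒ L via d/dx closure of L₀.
L = (464 + 2522·x + 8618·x^2 + 6330·x^3 + 9630·x^4 + 486·x^5 + 486·x^6) + (-43 - 249·x + 114·x^2 + 559·x^3 + 1500·x^4 + 1863·x^5 + 189·x^6 + 162·x^7)·Dx + (464 + 2522·x + 8618·x^2 + 6330·x^3 + 9630·x^4 + 486·x^5 + 486·x^6)·Dx^2 + (-43 - 249·x + 114·x^2 + 559·x^3 + 1500·x^4 + 1863·x^5 + 189·x^6 + 162·x^7)·Dx^3  (order 3).
h: a_k = -1, -5, -21, -153/2, -200, -23279/40, -1519, …
ICs: h(0) = -1, h′(0) = -5, h′′(0) = -42.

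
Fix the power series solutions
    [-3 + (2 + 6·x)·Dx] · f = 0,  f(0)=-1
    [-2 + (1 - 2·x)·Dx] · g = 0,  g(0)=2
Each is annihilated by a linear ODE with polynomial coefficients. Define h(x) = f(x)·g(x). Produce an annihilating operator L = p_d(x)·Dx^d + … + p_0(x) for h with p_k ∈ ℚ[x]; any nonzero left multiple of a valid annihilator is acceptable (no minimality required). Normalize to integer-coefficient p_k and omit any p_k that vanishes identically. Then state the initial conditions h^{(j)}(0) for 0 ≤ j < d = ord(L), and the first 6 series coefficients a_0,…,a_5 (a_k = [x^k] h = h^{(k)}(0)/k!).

L = (7 + 6·x) + (-2 - 2·x + 12·x^2)·Dx  (order 1).
h: a_k = -2, -7, -47/4, -215/8, -3035/64, -13841/128, …
ICs: h(0) = -2.

f: a_k = -1, -3/2, 9/8, -27/16, 405/128, -1701/256, …
g: a_k = 2, 4, 8, 16, 32, 64, …
Product ⇒ symmetric product L₀, ord ≤ 1.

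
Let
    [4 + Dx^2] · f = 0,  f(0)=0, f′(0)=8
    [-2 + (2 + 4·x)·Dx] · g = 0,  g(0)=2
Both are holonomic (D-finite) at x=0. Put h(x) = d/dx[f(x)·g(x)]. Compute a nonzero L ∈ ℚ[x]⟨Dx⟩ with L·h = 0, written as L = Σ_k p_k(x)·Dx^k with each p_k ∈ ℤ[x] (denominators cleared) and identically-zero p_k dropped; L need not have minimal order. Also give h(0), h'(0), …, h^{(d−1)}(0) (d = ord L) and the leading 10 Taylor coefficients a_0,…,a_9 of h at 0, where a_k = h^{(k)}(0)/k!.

f: a_k = 0, 8, 0, -16/3, 0, 16/15, 0, -32/315, 0, 16/2835, …
g: a_k = 2, 2, -1, 1, -5/4, 7/4, -21/8, 33/8, -429/64, 715/64, …
Sym-product of L_f,L_g gives L₀ (≤ ord 2).
Derive L from L₀ (diff closure).
L = (53 + 288·x + 544·x^2 + 512·x^3 + 256·x^4) + (-2 - 36·x - 96·x^2 - 64·x^3)·Dx + (7 + 44·x + 108·x^2 + 128·x^3 + 64·x^4)·Dx^2  (order 2).
h: a_k = 16, 32, -56, -32/3, -38/3, 324/5, -983/9, 61816/315, -185275/504, 1568353/2268, …
ICs: h(0) = 16, h′(0) = 32.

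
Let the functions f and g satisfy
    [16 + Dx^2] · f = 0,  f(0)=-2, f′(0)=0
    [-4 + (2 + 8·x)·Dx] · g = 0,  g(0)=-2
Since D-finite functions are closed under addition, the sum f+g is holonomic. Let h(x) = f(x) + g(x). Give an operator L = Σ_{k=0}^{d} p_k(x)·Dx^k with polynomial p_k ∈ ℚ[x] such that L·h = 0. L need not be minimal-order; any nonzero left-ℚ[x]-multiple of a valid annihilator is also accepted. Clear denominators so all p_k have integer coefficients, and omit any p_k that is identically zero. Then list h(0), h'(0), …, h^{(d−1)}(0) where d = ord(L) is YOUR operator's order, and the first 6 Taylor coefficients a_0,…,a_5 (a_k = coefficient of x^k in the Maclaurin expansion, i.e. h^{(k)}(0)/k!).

L = (-224 - 1024·x - 2048·x^2) + (48 + 704·x + 3072·x^2 + 4096·x^3)·Dx + (-14 - 64·x - 128·x^2)·Dx^2 + (3 + 44·x + 192·x^2 + 256·x^3)·Dx^3  (order 3).
h: a_k = -4, -4, 20, -8, -4/3, -56, …
ICs: h(0) = -4, h′(0) = -4, h′′(0) = 40.

f: a_k = -2, 0, 16, 0, -64/3, 0, …
g: a_k = -2, -4, 4, -8, 20, -56, …
Weyl lclm of L_f,L_g ⇒ L₀ (ord ≤ 3).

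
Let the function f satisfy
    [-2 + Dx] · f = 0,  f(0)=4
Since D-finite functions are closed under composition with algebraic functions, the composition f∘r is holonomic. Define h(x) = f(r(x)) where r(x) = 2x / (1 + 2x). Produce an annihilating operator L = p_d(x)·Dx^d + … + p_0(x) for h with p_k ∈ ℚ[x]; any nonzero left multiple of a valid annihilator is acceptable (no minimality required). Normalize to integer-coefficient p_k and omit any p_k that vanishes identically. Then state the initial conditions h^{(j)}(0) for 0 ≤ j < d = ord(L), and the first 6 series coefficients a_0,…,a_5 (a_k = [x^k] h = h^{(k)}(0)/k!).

L = -4 + (1 + 4·x + 4·x^2)·Dx  (order 1).
h: a_k = 4, 16, 0, -64/3, 128/3, -256/5, …
ICs: h(0) = 4.

f: a_k = 4, 8, 8, 16/3, 8/3, 16/15, …
f∘r: x↦r, Dx↦Dx/r' in L_f ⇒ L₀.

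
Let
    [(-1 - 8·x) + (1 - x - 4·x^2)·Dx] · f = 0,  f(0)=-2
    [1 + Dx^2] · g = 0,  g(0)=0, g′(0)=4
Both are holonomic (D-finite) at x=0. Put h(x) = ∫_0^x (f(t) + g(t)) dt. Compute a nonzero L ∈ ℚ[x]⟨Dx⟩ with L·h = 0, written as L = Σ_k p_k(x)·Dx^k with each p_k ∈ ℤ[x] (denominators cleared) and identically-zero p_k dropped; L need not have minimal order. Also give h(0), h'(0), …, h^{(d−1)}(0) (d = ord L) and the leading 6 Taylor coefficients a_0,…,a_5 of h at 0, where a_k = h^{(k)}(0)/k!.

f: a_k = -2, -2, -10, -18, -58, -130, …
g: a_k = 0, 4, 0, -2/3, 0, 1/30, …
Sum ⇒ L₀ = lclm(L_f,L_g) in ℚ(x)⟨Dx⟩.
Integrate: L := L₀·Dx.
L = (55 + 486·x + 553·x^2 + 1488·x^3 + 80·x^4 + 128·x^5)·Dx + (-11 - 11·x - 23·x^2 + 169·x^3 + 348·x^4 + 48·x^5 + 64·x^6)·Dx^2 + (55 + 486·x + 553·x^2 + 1488·x^3 + 80·x^4 + 128·x^5)·Dx^3 + (-11 - 11·x - 23·x^2 + 169·x^3 + 348·x^4 + 48·x^5 + 64·x^6)·Dx^4  (order 4).
h: a_k = 0, -2, 1, -10/3, -14/3, -58/5, …
ICs: h(0) = 0, h′(0) = -2, h′′(0) = 2, h′′′(0) = -20.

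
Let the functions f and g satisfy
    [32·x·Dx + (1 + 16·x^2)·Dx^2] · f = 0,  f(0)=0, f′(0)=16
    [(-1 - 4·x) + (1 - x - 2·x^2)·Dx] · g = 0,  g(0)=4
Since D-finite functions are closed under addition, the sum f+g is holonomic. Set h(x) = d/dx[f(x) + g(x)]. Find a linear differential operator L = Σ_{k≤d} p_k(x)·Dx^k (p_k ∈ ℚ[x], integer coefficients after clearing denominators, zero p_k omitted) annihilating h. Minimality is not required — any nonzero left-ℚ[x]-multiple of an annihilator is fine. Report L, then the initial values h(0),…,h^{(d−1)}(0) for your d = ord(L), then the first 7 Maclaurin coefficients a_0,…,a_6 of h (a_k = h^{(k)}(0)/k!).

L = (96 - 384·x - 6912·x^2 - 15360·x^3 - 40704·x^4 - 12288·x^6) + (-31 - 104·x + 392·x^2 - 736·x^3 - 14912·x^4 - 27904·x^5 - 3072·x^6 - 12288·x^7)·Dx + (3 + 19·x + 128·x^2 + 152·x^3 + 1128·x^4 - 2496·x^5 - 2560·x^6 - 1024·x^7 - 2048·x^8)·Dx^2  (order 2).
h: a_k = 20, 24, -196, 176, 4516, 1032, -63156, …
ICs: h(0) = 20, h′(0) = 24.

f: a_k = 0, 16, 0, -256/3, 0, 4096/5, 0, …
g: a_k = 4, 4, 12, 20, 44, 84, 172, …
L₀ := lclm(L_f,L_g); ord L₀ ≤ 2+1.
h=h₀': d/dx-closure on L₀ ⇒ L.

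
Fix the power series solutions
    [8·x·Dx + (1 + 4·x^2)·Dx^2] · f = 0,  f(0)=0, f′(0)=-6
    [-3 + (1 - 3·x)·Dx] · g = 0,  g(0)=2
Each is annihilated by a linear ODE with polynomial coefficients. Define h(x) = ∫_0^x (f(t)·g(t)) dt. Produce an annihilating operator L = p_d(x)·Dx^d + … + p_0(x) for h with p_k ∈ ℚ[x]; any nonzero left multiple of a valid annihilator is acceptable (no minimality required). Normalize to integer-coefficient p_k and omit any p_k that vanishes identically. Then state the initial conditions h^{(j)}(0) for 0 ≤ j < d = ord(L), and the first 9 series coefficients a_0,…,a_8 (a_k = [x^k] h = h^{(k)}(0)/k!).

f: a_k = 0, -6, 0, 8, 0, -96/5, 0, 384/7, 0, …
g: a_k = 2, 6, 18, 54, 162, 486, 1458, 4374, 13122, …
f·g: L₀ = L_f ⊗_s L_g, ord ≤ 2·1.
∫: right-multiply L₀ by Dx.
L = 24·x·Dx + (6 - 8·x + 48·x^2)·Dx^2 + (-1 + 3·x - 4·x^2 + 12·x^3)·Dx^3  (order 3).
h: a_k = 0, 0, -6, -12, -23, -276/5, -722/5, -12996/35, -67269/70, …
ICs: h(0) = 0, h′(0) = 0, h′′(0) = -12.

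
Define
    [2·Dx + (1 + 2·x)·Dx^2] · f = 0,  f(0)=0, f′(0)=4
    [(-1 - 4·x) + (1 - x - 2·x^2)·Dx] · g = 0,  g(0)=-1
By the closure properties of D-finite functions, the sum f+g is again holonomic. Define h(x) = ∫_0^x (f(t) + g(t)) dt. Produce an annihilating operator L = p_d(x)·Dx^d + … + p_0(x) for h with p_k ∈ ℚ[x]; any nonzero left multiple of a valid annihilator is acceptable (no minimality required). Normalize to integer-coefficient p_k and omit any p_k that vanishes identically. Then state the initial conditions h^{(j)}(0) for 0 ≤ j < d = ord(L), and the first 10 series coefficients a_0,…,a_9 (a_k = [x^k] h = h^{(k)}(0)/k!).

L = (-54 - 228·x - 432·x^2 - 288·x^3 - 192·x^4)·Dx^2 + (-11 - 124·x - 464·x^2 - 704·x^3 - 592·x^4 - 320·x^5)·Dx^3 + (4 + 19·x + 17·x^2 - 42·x^3 - 116·x^4 - 136·x^5 - 64·x^6)·Dx^4  (order 4).
h: a_k = 0, -1, 3/2, -7/3, 1/12, -19/5, -41/30, -193/21, -339/56, -235/9, …
ICs: h(0) = 0, h′(0) = -1, h′′(0) = 3, h′′′(0) = -14.

f: a_k = 0, 4, -4, 16/3, -8, 64/5, -64/3, 256/7, -64, 1024/9, …
g: a_k = -1, -1, -3, -5, -11, -21, -43, -85, -171, -341, …
f+g: L₀ = lclm(L_f,L_g), ord ≤ 2+1.
Integrate: L := L₀·Dx.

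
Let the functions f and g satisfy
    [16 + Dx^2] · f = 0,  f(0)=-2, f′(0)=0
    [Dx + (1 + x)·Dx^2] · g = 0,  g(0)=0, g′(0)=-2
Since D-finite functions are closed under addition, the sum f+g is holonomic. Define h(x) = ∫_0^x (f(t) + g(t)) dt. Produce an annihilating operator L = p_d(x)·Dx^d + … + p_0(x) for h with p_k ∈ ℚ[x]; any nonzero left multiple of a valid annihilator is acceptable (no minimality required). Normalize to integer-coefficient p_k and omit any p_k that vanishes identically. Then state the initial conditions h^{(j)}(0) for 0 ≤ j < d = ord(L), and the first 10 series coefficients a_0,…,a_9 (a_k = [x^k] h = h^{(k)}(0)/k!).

L = (176 + 256·x + 128·x^2)·Dx^2 + (144 + 400·x + 384·x^2 + 128·x^3)·Dx^3 + (11 + 16·x + 8·x^2)·Dx^4 + (9 + 25·x + 24·x^2 + 8·x^3)·Dx^5  (order 5).
h: a_k = 0, -2, -1, 17/3, -1/6, -25/6, -1/15, 527/315, -1/28, -3781/11340, …
ICs: h(0) = 0, h′(0) = -2, h′′(0) = -2, h′′′(0) = 34, h′′′′(0) = -4.

f: a_k = -2, 0, 16, 0, -64/3, 0, 512/45, 0, -1024/315, 0, …
g: a_k = 0, -2, 1, -2/3, 1/2, -2/5, 1/3, -2/7, 1/4, -2/9, …
h₀=f+g: left-lcm gives L₀, ord ≤ 4.
h=∫h₀ ⇒ L = L₀·Dx.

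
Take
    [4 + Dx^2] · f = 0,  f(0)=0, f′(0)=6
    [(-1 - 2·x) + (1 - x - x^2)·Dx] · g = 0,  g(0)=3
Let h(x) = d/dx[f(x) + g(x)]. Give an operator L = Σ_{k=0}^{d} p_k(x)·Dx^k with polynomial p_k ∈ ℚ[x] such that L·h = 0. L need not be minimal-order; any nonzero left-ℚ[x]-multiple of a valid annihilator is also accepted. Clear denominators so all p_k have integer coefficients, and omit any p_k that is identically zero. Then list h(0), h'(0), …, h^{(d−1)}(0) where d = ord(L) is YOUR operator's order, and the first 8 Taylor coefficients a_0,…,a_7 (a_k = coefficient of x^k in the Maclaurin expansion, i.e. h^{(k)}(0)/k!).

f: a_k = 0, 6, 0, -4, 0, 4/5, 0, -8/105, …
g: a_k = 3, 3, 6, 9, 15, 24, 39, 63, …
h₀=f+g: left-lcm gives L₀, ord ≤ 3.
h=h₀': d/dx-closure on L₀ ⇒ L.
L = (272 + 704·x + 880·x^2 + 400·x^3 + 320·x^4 + 144·x^5 + 48·x^6) + (-44 - 52·x + 108·x^2 + 80·x^3 + 40·x^4 + 72·x^5 + 56·x^6 + 16·x^7)·Dx + (68 + 176·x + 220·x^2 + 100·x^3 + 80·x^4 + 36·x^5 + 12·x^6)·Dx^2 + (-11 - 13·x + 27·x^2 + 20·x^3 + 10·x^4 + 18·x^5 + 14·x^6 + 4·x^7)·Dx^3  (order 3).
h: a_k = 9, 12, 15, 60, 124, 234, 6607/15, 816, …
ICs: h(0) = 9, h′(0) = 12, h′′(0) = 30.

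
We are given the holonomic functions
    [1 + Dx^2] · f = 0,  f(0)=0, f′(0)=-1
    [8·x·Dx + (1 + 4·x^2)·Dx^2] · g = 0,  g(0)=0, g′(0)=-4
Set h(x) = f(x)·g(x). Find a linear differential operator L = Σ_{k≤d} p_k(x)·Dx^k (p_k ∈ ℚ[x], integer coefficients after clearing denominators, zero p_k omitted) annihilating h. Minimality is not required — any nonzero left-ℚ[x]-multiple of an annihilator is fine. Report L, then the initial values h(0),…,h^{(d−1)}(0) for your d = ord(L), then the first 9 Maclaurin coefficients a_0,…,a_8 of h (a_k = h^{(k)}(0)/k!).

f: a_k = 0, -1, 0, 1/6, 0, -1/120, 0, 1/5040, 0, …
g: a_k = 0, -4, 0, 16/3, 0, -64/5, 0, 256/7, 0, …
f·g: L₀ = L_f ⊗_s L_g, ord ≤ 2·2.
L = (85 + 944·x^2 + 416·x^4 + 256·x^6 + 256·x^8) + (144·x + 704·x^3 + 768·x^5 + 1024·x^7)·Dx + (90 + 992·x^2 + 576·x^4 + 512·x^6 + 512·x^8)·Dx^2 + (144·x + 704·x^3 + 768·x^5 + 1024·x^7)·Dx^3 + (5 + 48·x^2 + 160·x^4 + 256·x^6 + 256·x^8)·Dx^4  (order 4).
h: a_k = 0, 0, 4, 0, -6, 0, 247/18, 0, -155/4, …
ICs: h(0) = 0, h′(0) = 0, h′′(0) = 8, h′′′(0) = 0.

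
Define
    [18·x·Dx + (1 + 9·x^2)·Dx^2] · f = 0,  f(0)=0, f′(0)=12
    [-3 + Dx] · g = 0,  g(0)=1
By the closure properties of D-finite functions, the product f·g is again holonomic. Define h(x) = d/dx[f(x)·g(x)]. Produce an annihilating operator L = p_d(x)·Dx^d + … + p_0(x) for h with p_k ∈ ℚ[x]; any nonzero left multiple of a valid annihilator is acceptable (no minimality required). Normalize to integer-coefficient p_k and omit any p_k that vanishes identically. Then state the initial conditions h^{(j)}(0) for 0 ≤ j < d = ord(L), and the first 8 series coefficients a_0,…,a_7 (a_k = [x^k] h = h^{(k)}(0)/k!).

L = (9 + 135·x - 243·x^2 + 243·x^3) + (-54·x + 108·x^2 - 162·x^3)·Dx + (-1 + 3·x - 9·x^2 + 27·x^3)·Dx^2  (order 2).
h: a_k = 12, 72, 54, -216, 729/2, 2673, -67797/20, -164754/7, …
ICs: h(0) = 12, h′(0) = 72.

f: a_k = 0, 12, 0, -36, 0, 972/5, 0, -8748/7, …
g: a_k = 1, 3, 9/2, 9/2, 27/8, 81/40, 81/80, 243/560, …
Product ⇒ symmetric product L₀, ord ≤ 2.
Differentiate: ansatz ord ≤ ord L₀ ⇒ L.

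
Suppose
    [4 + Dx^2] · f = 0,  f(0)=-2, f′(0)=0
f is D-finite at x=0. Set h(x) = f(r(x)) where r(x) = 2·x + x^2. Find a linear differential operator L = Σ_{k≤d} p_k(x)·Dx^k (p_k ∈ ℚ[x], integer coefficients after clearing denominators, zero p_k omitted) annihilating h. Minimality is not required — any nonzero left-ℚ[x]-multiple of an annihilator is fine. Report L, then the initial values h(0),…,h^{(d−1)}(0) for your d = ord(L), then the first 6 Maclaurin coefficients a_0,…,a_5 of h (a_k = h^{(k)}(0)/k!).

L = (16 + 48·x + 48·x^2 + 16·x^3) - Dx + (1 + x)·Dx^2  (order 2).
h: a_k = -2, 0, 16, 16, -52/3, -128/3, …
ICs: h(0) = -2, h′(0) = 0.

f: a_k = -2, 0, 4, 0, -4/3, 0, …
h₀=f(r): pull back L_f along r ⇒ L₀.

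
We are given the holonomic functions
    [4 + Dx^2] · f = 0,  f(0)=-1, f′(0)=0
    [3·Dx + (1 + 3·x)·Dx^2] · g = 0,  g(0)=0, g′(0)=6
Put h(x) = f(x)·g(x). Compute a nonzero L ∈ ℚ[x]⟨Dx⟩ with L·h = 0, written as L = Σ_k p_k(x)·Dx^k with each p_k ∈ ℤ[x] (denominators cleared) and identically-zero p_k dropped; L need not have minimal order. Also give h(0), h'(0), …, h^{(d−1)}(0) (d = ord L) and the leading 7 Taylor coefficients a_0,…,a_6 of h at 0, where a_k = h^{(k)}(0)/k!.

L = (-1112 - 1248·x + 7344·x^2 + 27648·x^3 + 20736·x^4) + (-48 + 2160·x + 10368·x^2 + 10368·x^3)·Dx + (-250 + 240·x + 4968·x^2 + 13824·x^3 + 10368·x^4)·Dx^2 + (-12 + 540·x + 2592·x^2 + 2592·x^3)·Dx^3 + (7 + 138·x + 783·x^2 + 1728·x^3 + 1296·x^4)·Dx^4  (order 4).
h: a_k = 0, -6, 9, -6, 45/2, -326/5, 168, …
ICs: h(0) = 0, h′(0) = -6, h′′(0) = 18, h′′′(0) = -36.

f: a_k = -1, 0, 2, 0, -2/3, 0, 4/45, …
g: a_k = 0, 6, -9, 18, -81/2, 486/5, -243, …
Product ⇒ symmetric product L₀, ord ≤ 4.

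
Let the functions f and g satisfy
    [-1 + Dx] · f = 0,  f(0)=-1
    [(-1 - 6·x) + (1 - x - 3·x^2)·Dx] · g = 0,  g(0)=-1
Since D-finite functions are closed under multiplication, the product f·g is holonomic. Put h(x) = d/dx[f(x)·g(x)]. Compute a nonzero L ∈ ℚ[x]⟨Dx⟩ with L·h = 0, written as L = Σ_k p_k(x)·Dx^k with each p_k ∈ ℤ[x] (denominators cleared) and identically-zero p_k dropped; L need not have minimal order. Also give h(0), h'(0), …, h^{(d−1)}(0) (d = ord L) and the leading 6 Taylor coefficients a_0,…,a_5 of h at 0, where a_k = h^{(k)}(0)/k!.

f: a_k = -1, -1, -1/2, -1/6, -1/24, -1/120, …
g: a_k = -1, -1, -4, -7, -19, -40, …
L₀ := L_f ⊗_s L_g (sym. prod.), ord ≤ 1.
h₀' ⇒ L via d/dx closure of L₀.
L = (11 + 26·x + 31·x^2 - 30·x^3 + 9·x^4) + (-2 - 3·x + 14·x^2 + 12·x^3 - 9·x^4)·Dx  (order 1).
h: a_k = 2, 11, 35, 677/6, 3793/12, 106447/120, …
ICs: h(0) = 2.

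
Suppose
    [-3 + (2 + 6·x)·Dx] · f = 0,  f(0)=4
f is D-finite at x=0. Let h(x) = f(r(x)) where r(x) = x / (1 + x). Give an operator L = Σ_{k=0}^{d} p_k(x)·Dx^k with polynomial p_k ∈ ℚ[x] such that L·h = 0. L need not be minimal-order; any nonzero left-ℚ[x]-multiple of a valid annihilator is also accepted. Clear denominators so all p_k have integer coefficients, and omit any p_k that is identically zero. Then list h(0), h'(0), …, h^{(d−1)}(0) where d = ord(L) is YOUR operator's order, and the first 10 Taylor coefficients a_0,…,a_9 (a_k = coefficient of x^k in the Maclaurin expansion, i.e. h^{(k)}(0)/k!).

f: a_k = 4, 6, -9/2, 27/4, -405/32, 1701/64, -15309/256, 72171/512, -2814669/8192, 14073345/16384, …
h₀=f(r): pull back L_f along r ⇒ L₀.
L = -3 + (2 + 10·x + 8·x^2)·Dx  (order 1).
h: a_k = 4, 6, -21/2, 87/4, -1677/32, 9069/64, -106305/256, 658335/512, -33903165/8192, 224519505/16384, …
ICs: h(0) = 4.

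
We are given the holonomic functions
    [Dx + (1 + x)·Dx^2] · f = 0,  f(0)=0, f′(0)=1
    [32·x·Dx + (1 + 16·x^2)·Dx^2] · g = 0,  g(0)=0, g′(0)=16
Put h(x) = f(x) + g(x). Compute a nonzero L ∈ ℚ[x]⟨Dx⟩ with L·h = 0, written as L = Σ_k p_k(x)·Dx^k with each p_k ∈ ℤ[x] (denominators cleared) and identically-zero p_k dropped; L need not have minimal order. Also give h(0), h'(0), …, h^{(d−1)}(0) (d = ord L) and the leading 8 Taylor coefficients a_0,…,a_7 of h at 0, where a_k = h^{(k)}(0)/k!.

f: a_k = 0, 1, -1/2, 1/3, -1/4, 1/5, -1/6, 1/7, …
g: a_k = 0, 16, 0, -256/3, 0, 4096/5, 0, -65536/7, …
Sum ⇒ L₀ = lclm(L_f,L_g) in ℚ(x)⟨Dx⟩.
L = (-32 - 96·x + 1536·x^2 + 512·x^3)·Dx + (-34 - 64·x + 1440·x^2 + 3072·x^3 + 1024·x^4)·Dx^2 + (-1 + 31·x + 32·x^2 + 512·x^3 + 768·x^4 + 256·x^5)·Dx^3  (order 3).
h: a_k = 0, 17, -1/2, -85, -1/4, 4097/5, -1/6, -65535/7, …
ICs: h(0) = 0, h′(0) = 17, h′′(0) = -1.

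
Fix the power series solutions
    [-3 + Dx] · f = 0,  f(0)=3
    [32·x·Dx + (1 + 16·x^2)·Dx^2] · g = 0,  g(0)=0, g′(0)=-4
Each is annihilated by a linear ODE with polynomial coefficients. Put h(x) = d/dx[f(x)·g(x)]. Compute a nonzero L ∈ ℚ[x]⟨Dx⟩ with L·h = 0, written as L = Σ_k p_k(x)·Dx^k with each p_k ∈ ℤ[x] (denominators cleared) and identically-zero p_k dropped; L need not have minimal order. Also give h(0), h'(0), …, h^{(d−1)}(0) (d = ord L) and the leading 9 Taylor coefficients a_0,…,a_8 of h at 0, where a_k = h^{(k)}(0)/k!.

L = (-69 - 576·x + 5472·x^2 - 9216·x^3 + 6912·x^4) + (14 + 288·x - 2112·x^2 + 4608·x^3 - 4608·x^4)·Dx + (3 - 32·x + 96·x^2 - 512·x^3 + 768·x^4)·Dx^2  (order 2).
h: a_k = -12, -72, 30, 552, -3669/2, -9477, 624507/20, 5158926/35, -582567267/1120, …
ICs: h(0) = -12, h′(0) = -72.

f: a_k = 3, 9, 27/2, 27/2, 81/8, 243/40, 243/80, 729/560, 2187/4480, …
g: a_k = 0, -4, 0, 64/3, 0, -1024/5, 0, 16384/7, 0, …
Product ⇒ symmetric product L₀, ord ≤ 2.
h=h₀': d/dx-closure on L₀ ⇒ L.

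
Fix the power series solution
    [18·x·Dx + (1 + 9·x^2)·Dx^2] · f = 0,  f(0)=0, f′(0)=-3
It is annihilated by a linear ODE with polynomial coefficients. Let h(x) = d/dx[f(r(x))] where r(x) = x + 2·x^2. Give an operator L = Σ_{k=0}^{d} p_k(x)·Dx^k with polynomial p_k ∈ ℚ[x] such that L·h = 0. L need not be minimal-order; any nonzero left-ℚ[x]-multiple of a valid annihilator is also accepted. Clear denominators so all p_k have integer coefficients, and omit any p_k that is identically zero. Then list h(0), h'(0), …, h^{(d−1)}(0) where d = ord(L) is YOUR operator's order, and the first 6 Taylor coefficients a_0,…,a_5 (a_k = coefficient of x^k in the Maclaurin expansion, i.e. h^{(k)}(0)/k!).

L = (-4 + 18·x + 144·x^2 + 432·x^3 + 432·x^4) + (1 + 4·x + 9·x^2 + 72·x^3 + 180·x^4 + 144·x^5)·Dx  (order 1).
h: a_k = -3, -12, 27, 216, 297, -2484, …
ICs: h(0) = -3.

f: a_k = 0, -3, 0, 9, 0, -243/5, …
Substitute x→r, Dx→(1/r')Dx; clear ⇒ L₀.
Derive L from L₀ (diff closure).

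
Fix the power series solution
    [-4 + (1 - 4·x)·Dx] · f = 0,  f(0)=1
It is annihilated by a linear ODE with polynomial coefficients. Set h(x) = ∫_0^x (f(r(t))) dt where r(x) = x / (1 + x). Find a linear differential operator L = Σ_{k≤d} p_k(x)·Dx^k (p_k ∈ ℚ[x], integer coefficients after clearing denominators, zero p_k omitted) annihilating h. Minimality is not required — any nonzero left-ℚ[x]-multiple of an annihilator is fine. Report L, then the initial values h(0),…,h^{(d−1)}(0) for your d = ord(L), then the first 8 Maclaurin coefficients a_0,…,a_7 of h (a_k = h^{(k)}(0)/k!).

f: a_k = 1, 4, 16, 64, 256, 1024, 4096, 16384, …
Substitute x→r, Dx→(1/r')Dx; clear ⇒ L₀.
h=∫₀ˣh₀: take L = L₀·Dx.
L = 4·Dx + (-1 + 2·x + 3·x^2)·Dx^2  (order 2).
h: a_k = 0, 1, 2, 4, 9, 108/5, 54, 972/7, …
ICs: h(0) = 0, h′(0) = 1.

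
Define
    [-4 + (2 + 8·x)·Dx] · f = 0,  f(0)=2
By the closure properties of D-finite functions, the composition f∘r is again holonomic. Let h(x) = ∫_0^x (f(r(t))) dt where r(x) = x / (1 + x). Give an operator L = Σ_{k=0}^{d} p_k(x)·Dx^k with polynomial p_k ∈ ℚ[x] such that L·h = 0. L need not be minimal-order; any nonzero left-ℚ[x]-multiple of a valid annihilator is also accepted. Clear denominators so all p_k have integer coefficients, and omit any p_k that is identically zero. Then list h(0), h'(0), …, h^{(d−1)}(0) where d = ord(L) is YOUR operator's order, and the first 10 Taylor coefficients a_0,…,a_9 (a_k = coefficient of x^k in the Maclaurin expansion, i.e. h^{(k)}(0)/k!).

f: a_k = 2, 4, -4, 8, -20, 56, -168, 528, -1716, 5720, …
h₀=f(r): pull back L_f along r ⇒ L₀.
Integrate: L := L₀·Dx.
L = -2·Dx + (1 + 6·x + 5·x^2)·Dx^2  (order 2).
h: a_k = 0, 2, 2, -8/3, 5, -12, 34, -752/7, 731/2, -11800/9, …
ICs: h(0) = 0, h′(0) = 2.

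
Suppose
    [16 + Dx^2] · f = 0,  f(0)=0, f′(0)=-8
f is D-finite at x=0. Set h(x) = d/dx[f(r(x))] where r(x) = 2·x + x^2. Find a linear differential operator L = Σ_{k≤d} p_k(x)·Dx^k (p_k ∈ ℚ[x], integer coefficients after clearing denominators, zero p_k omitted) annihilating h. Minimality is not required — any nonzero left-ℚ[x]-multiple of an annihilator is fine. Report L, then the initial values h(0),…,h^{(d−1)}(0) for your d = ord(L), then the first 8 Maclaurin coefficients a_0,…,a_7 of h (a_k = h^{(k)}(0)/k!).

f: a_k = 0, -8, 0, 64/3, 0, -256/15, 0, 2048/315, …
f∘r: x↦r, Dx↦Dx/r' in L_f ⇒ L₀.
h=h₀': d/dx-closure on L₀ ⇒ L.
L = (67 + 256·x + 384·x^2 + 256·x^3 + 64·x^4) + (-3 - 3·x)·Dx + (1 + 2·x + x^2)·Dx^2  (order 2).
h: a_k = -16, -16, 512, 1024, -6272/3, -8064, -167936/45, 802816/45, …
ICs: h(0) = -16, h′(0) = -16.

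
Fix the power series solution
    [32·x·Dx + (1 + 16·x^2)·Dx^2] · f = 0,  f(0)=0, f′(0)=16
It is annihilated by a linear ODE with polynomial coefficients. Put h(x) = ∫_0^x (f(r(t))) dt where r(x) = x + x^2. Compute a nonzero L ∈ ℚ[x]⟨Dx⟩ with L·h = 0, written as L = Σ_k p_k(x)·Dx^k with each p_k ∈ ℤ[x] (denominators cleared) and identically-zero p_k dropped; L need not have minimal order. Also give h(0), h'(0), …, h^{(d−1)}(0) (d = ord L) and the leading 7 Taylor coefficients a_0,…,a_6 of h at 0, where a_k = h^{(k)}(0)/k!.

f: a_k = 0, 16, 0, -256/3, 0, 4096/5, 0, …
h₀=f(r): pull back L_f along r ⇒ L₀.
h=∫₀ˣh₀: take L = L₀·Dx.
L = (-2 + 32·x + 128·x^2 + 192·x^3 + 96·x^4)·Dx^2 + (1 + 2·x + 16·x^2 + 64·x^3 + 80·x^4 + 32·x^5)·Dx^3  (order 3).
h: a_k = 0, 0, 8, 16/3, -64/3, -256/5, 1408/15, …
ICs: h(0) = 0, h′(0) = 0, h′′(0) = 16.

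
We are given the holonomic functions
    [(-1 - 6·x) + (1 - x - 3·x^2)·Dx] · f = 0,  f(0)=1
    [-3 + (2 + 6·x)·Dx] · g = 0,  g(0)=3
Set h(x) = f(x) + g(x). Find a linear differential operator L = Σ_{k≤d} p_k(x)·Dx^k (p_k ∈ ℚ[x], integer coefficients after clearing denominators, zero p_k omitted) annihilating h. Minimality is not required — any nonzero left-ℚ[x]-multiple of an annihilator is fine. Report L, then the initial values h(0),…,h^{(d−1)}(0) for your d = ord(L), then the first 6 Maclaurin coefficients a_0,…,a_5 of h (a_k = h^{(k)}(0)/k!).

f: a_k = 1, 1, 4, 7, 19, 40, …
g: a_k = 3, 9/2, -27/8, 81/16, -1215/128, 5103/256, …
h₀=f+g: left-lcm gives L₀, ord ≤ 2.
L = (-57 - 297·x - 567·x^2 - 810·x^3) + (41 + 246·x + 891·x^2 + 1998·x^3 + 2025·x^4)·Dx + (2 - 38·x - 186·x^2 + 54·x^3 + 918·x^4 + 810·x^5)·Dx^2  (order 2).
h: a_k = 4, 11/2, 5/8, 193/16, 1217/128, 15343/256, …
ICs: h(0) = 4, h′(0) = 11/2.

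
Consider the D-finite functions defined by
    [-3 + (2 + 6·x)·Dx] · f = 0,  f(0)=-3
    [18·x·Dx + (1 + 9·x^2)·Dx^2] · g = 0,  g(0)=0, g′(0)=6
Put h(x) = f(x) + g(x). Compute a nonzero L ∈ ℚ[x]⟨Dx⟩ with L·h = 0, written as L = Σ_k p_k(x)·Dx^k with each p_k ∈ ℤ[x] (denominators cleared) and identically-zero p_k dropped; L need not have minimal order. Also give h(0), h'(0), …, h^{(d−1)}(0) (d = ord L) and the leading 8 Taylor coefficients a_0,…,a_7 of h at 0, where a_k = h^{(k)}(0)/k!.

f: a_k = -3, -9/2, 27/8, -81/16, 1215/128, -5103/256, 45927/1024, -216513/2048, …
g: a_k = 0, 6, 0, -18, 0, 486/5, 0, -4374/7, …
h₀=f+g: left-lcm gives L₀, ord ≤ 3.
L = (-36 - 270·x + 972·x^2 + 1458·x^3)·Dx + (-33 - 144·x + 270·x^2 + 3888·x^3 + 5103·x^4)·Dx^2 + (-2 + 18·x + 108·x^2 + 324·x^3 + 1134·x^4 + 1458·x^5)·Dx^3  (order 3).
h: a_k = -3, 3/2, 27/8, -369/16, 1215/128, 98901/1280, 45927/1024, -10473543/14336, …
ICs: h(0) = -3, h′(0) = 3/2, h′′(0) = 27/4.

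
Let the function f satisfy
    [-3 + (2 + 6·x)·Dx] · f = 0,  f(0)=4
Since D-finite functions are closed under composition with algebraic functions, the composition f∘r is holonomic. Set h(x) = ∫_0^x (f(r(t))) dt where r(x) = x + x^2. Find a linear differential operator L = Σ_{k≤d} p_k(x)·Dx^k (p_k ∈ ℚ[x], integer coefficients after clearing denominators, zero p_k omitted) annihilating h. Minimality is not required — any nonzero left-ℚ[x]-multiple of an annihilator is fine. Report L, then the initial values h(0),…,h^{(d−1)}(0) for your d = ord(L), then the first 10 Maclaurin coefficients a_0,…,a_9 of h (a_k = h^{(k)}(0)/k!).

f: a_k = 4, 6, -9/2, 27/4, -405/32, 1701/64, -15309/256, 72171/512, -2814669/8192, 14073345/16384, …
f∘r: x↦r, Dx↦Dx/r' in L_f ⇒ L₀.
∫: right-multiply L₀ by Dx.
L = (-3 - 6·x)·Dx + (2 + 6·x + 6·x^2)·Dx^2  (order 2).
h: a_k = 0, 4, 3, 1/2, -9/16, 99/160, -81/128, 999/1792, -1377/4096, -693/8192, …
ICs: h(0) = 0, h′(0) = 4.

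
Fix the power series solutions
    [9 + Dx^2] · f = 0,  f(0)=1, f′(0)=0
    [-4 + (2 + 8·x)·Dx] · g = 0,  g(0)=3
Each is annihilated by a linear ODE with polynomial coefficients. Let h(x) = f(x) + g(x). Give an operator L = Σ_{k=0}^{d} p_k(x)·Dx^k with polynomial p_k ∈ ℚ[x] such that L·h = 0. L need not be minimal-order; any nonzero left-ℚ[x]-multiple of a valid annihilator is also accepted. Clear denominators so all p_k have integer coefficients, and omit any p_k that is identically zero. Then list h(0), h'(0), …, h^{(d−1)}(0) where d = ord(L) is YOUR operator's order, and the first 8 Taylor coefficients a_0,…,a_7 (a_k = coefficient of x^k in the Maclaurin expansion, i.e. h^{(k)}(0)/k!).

f: a_k = 1, 0, -9/2, 0, 27/8, 0, -81/80, 0, …
g: a_k = 3, 6, -6, 12, -30, 84, -252, 792, …
f+g: L₀ = lclm(L_f,L_g), ord ≤ 2+1.
L = (-378 - 1296·x - 2592·x^2) + (45 + 828·x + 3888·x^2 + 5184·x^3)·Dx + (-42 - 144·x - 288·x^2)·Dx^2 + (5 + 92·x + 432·x^2 + 576·x^3)·Dx^3  (order 3).
h: a_k = 4, 6, -21/2, 12, -213/8, 84, -20241/80, 792, …
ICs: h(0) = 4, h′(0) = 6, h′′(0) = -21.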